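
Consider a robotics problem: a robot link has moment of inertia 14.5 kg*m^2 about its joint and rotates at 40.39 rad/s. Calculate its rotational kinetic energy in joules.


KE = (1/2)*I*omega^2 = 0.5*14.5*40.39^2 = 11827.3027

11827.3027 J


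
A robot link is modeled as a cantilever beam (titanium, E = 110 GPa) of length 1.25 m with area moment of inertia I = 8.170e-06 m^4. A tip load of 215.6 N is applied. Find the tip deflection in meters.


delta = F*L^3/(3*E*I) = 215.6*1.25^3/(3*1.100e+11*8.170e-06)
      = 421.09375/2696100 = 1.5619e-04

1.5619e-04 m


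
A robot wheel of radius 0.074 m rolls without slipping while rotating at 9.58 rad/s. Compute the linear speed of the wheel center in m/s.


v = omega * r = 9.58 * 0.074 = 0.7089

0.7089 m/s


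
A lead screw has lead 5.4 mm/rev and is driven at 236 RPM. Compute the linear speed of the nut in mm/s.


v = lead * (RPM/60) = 5.4*236/60 = 21.2400

21.2400 mm/s


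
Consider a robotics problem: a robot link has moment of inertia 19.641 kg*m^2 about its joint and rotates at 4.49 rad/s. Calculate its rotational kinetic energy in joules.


KE = (1/2)*I*omega^2 = 0.5*19.641*4.49^2 = 197.9823

197.9823 J


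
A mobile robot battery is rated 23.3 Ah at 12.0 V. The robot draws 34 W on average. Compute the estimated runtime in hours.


E = 23.3*12.0 = 279.6000 Wh
t = E/P = 279.6000/34 = 8.2235

8.2235 hours


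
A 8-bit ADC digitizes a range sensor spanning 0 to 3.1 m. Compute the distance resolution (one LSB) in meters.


res = range / 2^n = 3.1/2^8 = 3.1/256 = 0.0121

0.0121 m


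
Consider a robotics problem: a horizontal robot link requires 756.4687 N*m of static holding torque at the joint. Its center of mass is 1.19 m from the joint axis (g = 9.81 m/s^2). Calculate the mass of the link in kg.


m = tau / (g*L) = 756.4687 / (9.81 * 1.19) = 64.8000

64.8000 kg


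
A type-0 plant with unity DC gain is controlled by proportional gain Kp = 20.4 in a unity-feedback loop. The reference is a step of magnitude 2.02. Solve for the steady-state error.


e_ss = R/(1 + Kp) = 2.02/(1 + 20.4) = 2.02/21.4000 = 0.0944

0.0944


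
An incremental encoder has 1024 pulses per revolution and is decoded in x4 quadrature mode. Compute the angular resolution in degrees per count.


resolution = 360 / (PPR * 4) = 360 / 4096 = 0.0879

0.0879 degrees


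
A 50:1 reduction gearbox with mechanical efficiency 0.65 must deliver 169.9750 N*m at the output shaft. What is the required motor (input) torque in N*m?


tau_in = tau_out / (N * eta) = 169.9750 / (50 * 0.65) = 5.2300

5.2300 N*m


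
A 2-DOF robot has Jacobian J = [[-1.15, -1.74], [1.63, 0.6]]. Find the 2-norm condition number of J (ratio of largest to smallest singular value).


JJ^T eigenvalues: trace(JJ^T) = 7.3670, det(JJ^T) = det(J)^2 = 4.60617444
s_max^2 = (7.3670 + sqrt(35.84799124))/2 = 6.67715960
s_min^2 = (7.3670 - sqrt(35.84799124))/2 = 0.68984040
kappa = s_max/s_min = sqrt(6.67715960/0.68984040) = 3.1112

3.1112


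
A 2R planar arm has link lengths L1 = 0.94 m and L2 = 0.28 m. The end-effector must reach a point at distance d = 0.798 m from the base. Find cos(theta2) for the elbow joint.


cos(th2) = (d^2 - L1^2 - L2^2)/(2*L1*L2) = (0.798^2 - 0.94^2 - 0.28^2)/(2*0.94*0.28) = -0.6178

-0.6178


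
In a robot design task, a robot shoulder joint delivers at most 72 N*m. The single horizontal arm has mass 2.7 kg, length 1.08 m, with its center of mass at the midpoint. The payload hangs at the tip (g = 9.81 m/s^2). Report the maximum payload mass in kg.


tau_arm = m_arm*g*(L/2) = 2.7*9.81*1.08/2 = 14.3030 N*m
tau_payload = tau_max - tau_arm = 72 - 14.3030 = 57.6970
m_payload = tau_payload / (g*L) = 57.6970 / (9.81*1.08) = 5.4458

5.4458 kg


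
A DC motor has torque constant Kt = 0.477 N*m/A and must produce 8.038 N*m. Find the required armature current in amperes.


I = tau / Kt = 8.038/0.477 = 16.8512

16.8512 A


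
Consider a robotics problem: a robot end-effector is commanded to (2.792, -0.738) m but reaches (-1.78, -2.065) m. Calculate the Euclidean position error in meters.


dx = -1.78 - (2.792) = -4.5720, dy = -2.065 - (-0.738) = -1.3270
err = sqrt(20.903184 + 1.760929) = 4.7607

4.7607 m


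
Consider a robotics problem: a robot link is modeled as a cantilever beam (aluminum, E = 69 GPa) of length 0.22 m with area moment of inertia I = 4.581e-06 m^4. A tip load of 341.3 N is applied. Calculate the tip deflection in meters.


delta = F*L^3/(3*E*I) = 341.3*0.22^3/(3*6.900e+10*4.581e-06)
      = 3.6341624/948267 = 3.8324e-06

3.8324e-06 m


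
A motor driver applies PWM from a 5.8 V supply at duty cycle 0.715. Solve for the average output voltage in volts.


V_avg = V_supply * D = 5.8*0.715 = 4.1470

4.1470 V


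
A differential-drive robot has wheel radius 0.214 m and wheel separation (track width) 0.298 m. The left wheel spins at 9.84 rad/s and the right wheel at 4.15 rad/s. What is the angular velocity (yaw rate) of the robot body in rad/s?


omega = r*(wR - wL)/L = 0.214*(4.15 - (9.84))/0.298 = -4.0861

-4.0861 rad/s


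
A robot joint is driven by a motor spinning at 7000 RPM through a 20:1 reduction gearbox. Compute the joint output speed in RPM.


omega_joint = omega_motor / N = 7000 / 20 = 350.0000

350.0000 RPM


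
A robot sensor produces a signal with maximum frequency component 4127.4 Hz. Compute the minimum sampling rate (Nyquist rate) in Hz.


f_s,min = 2*f_max = 2*4127.4 = 8254.8000

8254.8000 Hz


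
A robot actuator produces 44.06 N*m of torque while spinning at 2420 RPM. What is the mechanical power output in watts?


omega = 2420 * 2*pi/60 = 253.421807 rad/s
P = tau * omega = 44.06 * 253.421807 = 11165.7648

11165.7648 W


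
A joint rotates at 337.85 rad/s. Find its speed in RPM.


RPM = 337.85 * 60/(2*pi) = 3226.2299

3226.2299 RPM


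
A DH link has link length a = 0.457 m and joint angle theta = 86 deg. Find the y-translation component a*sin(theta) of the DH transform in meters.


a*sin(theta) = 0.457*sin(86 deg) = 0.4559

0.4559 m


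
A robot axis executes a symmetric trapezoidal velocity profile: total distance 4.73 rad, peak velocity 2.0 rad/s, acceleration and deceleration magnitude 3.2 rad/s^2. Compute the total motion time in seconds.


t_acc = v/a = 2.0/3.2 = 0.625000 s
d_acc = v^2/(2a) = 0.625000 rad (each ramp)
d_cruise = 4.73 - 2*0.625000 = 3.480000 rad
t_cruise = 3.480000/2.0 = 1.740000 s
t_total = 2*0.625000 + 1.740000 = 2.9900

2.9900 s


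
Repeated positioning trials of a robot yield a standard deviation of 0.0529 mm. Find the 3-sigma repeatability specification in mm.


repeatability = 3*sigma = 3*0.0529 = 0.1587

0.1587 mm


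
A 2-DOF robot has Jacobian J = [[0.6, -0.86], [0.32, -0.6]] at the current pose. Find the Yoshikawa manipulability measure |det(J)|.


det(J) = 0.6*-0.6 - (-0.86)*(0.32) = -0.0848
|det(J)| = 0.0848

0.0848


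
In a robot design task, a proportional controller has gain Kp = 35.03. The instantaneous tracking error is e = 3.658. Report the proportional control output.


u_P = Kp * e = 35.03 * 3.658 = 128.1397

128.1397


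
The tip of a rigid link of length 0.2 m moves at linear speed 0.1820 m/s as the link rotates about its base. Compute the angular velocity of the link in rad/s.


omega = v / L = 0.1820 / 0.2 = 0.9100

0.9100 rad/s


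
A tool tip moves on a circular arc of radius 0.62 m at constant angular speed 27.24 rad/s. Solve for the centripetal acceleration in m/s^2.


a_c = omega^2 * r = 27.24^2 * 0.62 = 460.0509

460.0509 m/s^2


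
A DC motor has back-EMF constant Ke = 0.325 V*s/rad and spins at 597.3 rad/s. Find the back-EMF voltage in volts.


V_emf = Ke * omega = 0.325*597.3 = 194.1225

194.1225 V


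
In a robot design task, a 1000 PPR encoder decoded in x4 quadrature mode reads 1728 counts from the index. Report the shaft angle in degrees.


angle = counts * 360 / (PPR*4) = 1728 * 360 / 4000 = 155.5200

155.5200 degrees


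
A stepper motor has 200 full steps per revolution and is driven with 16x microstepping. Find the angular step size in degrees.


step = 360/(200*16) = 360/3200 = 0.1125

0.1125 degrees


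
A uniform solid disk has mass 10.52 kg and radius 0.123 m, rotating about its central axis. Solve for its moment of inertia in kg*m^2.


I = (1/2)*m*R^2 = 0.5*10.52*0.123^2 = 0.0796

0.0796 kg*m^2


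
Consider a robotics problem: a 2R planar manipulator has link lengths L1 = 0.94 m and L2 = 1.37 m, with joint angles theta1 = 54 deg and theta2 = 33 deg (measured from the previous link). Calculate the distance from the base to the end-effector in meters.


x = L1*cos(th1) + L2*cos(th1+th2) = 0.624218
y = L1*sin(th1) + L2*sin(th1+th2) = 2.128598
d = sqrt(x^2 + y^2) = sqrt(0.389648 + 4.530929) = 2.2182

2.2182 m


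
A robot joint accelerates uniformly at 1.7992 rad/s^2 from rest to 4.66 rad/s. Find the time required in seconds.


t = delta_omega / alpha = 4.66 / 1.7992 = 2.5900

2.5900 s


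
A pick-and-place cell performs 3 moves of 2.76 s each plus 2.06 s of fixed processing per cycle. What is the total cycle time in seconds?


T = 3*2.76 + 2.06 = 10.3400

10.3400 s


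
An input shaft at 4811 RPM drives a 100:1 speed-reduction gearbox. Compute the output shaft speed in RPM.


omega_out = omega_in / N = 4811 / 100 = 48.1100

48.1100 RPM


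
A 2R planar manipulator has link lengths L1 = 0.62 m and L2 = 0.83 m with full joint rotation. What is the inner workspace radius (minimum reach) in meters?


r_min = |L1 - L2| = |0.62 - 0.83| = 0.2100

0.2100 m


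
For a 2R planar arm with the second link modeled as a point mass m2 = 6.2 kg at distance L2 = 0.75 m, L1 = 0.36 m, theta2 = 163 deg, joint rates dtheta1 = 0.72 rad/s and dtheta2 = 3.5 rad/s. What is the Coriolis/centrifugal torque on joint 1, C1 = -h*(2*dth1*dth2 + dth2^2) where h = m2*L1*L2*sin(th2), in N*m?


h = m2*L1*L2*sin(th2) = 6.2*0.36*0.75*sin(163 deg) = 0.489430
C1 = -h*(2*0.72*3.5 + 3.5^2) = -0.489430*17.2900 = -8.4622

-8.4622 N*m


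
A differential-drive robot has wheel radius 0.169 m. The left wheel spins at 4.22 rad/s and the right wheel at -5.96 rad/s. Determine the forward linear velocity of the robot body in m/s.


v = r*(wR + wL)/2 = 0.169*(-5.96 + 4.22)/2 = -0.1470

-0.1470 m/s


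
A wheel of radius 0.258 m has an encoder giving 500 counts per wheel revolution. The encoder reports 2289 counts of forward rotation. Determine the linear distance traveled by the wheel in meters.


revs = 2289/500 = 4.578000
d = revs * 2*pi*r = 4.578000 * 2*pi*0.258 = 7.4212

7.4212 m


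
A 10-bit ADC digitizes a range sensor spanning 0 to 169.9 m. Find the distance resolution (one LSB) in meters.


res = range / 2^n = 169.9/2^10 = 169.9/1024 = 0.1659

0.1659 m


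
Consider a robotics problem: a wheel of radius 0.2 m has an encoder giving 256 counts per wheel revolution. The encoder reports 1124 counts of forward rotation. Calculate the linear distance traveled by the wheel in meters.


revs = 1124/256 = 4.390625
d = revs * 2*pi*r = 4.390625 * 2*pi*0.2 = 5.5174

5.5174 m


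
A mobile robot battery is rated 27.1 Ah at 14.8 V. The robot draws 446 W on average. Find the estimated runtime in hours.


E = 27.1*14.8 = 401.0800 Wh
t = E/P = 401.0800/446 = 0.8993

0.8993 hours


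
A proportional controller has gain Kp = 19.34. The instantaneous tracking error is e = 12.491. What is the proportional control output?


u_P = Kp * e = 19.34 * 12.491 = 241.5759

241.5759


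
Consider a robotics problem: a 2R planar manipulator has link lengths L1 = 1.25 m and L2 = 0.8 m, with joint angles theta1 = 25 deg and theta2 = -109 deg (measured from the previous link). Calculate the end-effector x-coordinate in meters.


x = L1*cos(th1) + L2*cos(th1+th2) = 1.25*cos(25 deg) + 0.8*cos(-84 deg) = 1.2165

1.2165 m


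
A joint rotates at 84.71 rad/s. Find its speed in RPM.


RPM = 84.71 * 60/(2*pi) = 808.9209

808.9209 RPM


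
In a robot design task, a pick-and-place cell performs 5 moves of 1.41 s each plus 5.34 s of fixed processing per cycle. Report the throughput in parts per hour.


T_cycle = 5*1.41 + 5.34 = 12.3900 s
rate = 3600/T = 290.5569

290.5569 parts/hour


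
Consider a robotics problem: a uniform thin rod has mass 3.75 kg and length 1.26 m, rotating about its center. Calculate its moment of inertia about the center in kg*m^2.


I = (1/12)*m*L^2 = (1/12)*3.75*1.26^2 = 0.4961

0.4961 kg*m^2


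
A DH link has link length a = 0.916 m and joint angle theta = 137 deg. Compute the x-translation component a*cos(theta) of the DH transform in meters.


a*cos(theta) = 0.916*cos(137 deg) = -0.6699

-0.6699 m


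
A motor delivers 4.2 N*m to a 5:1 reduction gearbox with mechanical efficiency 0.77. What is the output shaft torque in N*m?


tau_out = tau_in * N * eta = 4.2 * 5 * 0.77 = 16.1700

16.1700 N*m


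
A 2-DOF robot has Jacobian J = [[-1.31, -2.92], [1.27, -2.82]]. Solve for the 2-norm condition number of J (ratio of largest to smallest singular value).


JJ^T eigenvalues: trace(JJ^T) = 19.8078, det(JJ^T) = det(J)^2 = 54.79848676
s_max^2 = (19.8078 + sqrt(173.15499380))/2 = 16.48331855
s_min^2 = (19.8078 - sqrt(173.15499380))/2 = 3.32448145
kappa = s_max/s_min = sqrt(16.48331855/3.32448145) = 2.2267

2.2267


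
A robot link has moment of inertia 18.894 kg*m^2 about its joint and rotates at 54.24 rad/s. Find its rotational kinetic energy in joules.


KE = (1/2)*I*omega^2 = 0.5*18.894*54.24^2 = 27792.8624

27792.8624 J


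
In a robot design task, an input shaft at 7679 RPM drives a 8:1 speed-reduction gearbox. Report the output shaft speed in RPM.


omega_out = omega_in / N = 7679 / 8 = 959.8750

959.8750 RPM


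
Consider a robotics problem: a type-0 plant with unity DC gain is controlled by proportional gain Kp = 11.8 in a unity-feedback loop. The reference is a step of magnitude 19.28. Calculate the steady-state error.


e_ss = R/(1 + Kp) = 19.28/(1 + 11.8) = 19.28/12.8000 = 1.5063

1.5063


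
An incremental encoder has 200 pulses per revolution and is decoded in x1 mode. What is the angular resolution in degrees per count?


resolution = 360 / (PPR * 1) = 360 / 200 = 1.8000

1.8000 degrees


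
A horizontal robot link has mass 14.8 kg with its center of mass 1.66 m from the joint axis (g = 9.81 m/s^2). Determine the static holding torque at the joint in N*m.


tau = m*g*L = 14.8 * 9.81 * 1.66 = 241.0121

241.0121 N*m


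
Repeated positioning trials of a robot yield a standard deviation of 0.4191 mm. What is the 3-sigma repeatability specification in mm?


repeatability = 3*sigma = 3*0.4191 = 1.2573

1.2573 mm


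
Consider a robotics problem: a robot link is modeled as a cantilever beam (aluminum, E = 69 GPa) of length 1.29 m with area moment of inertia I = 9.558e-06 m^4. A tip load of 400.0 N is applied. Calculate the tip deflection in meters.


delta = F*L^3/(3*E*I) = 400.0*1.29^3/(3*6.900e+10*9.558e-06)
      = 858.6756/1978506 = 4.3400e-04

4.3400e-04 m


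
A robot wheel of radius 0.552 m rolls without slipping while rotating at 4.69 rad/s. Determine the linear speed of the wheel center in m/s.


v = omega * r = 4.69 * 0.552 = 2.5889

2.5889 m/s


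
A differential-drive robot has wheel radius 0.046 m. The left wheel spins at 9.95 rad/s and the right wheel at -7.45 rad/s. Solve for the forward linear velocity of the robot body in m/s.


v = r*(wR + wL)/2 = 0.046*(-7.45 + 9.95)/2 = 0.0575

0.0575 m/s


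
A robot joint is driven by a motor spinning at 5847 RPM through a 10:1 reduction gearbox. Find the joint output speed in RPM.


omega_joint = omega_motor / N = 5847 / 10 = 584.7000

584.7000 RPM


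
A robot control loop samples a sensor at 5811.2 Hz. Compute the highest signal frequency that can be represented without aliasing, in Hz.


f_max = f_s/2 = 5811.2/2 = 2905.6000

2905.6000 Hz


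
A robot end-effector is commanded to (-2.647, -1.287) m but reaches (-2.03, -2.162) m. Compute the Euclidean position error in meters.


dx = -2.03 - (-2.647) = 0.6170, dy = -2.162 - (-1.287) = -0.8750
err = sqrt(0.380689 + 0.765625) = 1.0707

1.0707 m


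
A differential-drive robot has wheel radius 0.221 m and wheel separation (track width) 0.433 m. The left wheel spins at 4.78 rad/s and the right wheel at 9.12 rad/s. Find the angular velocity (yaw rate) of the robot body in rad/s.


omega = r*(wR - wL)/L = 0.221*(9.12 - (4.78))/0.433 = 2.2151

2.2151 rad/s


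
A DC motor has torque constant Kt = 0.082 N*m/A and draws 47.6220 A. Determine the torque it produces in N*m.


tau = Kt * I = 0.082*47.6220 = 3.9050

3.9050 N*m


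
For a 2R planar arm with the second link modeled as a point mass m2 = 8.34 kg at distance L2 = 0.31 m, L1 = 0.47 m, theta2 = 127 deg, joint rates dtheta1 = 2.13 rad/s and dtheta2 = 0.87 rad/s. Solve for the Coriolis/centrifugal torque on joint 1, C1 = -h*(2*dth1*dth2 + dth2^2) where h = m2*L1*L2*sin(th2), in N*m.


h = m2*L1*L2*sin(th2) = 8.34*0.47*0.31*sin(127 deg) = 0.970452
C1 = -h*(2*2.13*0.87 + 0.87^2) = -0.970452*4.4631 = -4.3312

-4.3312 N*m


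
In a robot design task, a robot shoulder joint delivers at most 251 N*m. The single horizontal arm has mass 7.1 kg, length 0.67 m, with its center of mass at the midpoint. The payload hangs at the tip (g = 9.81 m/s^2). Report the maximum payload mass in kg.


tau_arm = m_arm*g*(L/2) = 7.1*9.81*0.67/2 = 23.3331 N*m
tau_payload = tau_max - tau_arm = 251 - 23.3331 = 227.6669
m_payload = tau_payload / (g*L) = 227.6669 / (9.81*0.67) = 34.6383

34.6383 kg


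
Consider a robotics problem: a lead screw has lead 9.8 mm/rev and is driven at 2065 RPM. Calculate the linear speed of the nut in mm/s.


v = lead * (RPM/60) = 9.8*2065/60 = 337.2833

337.2833 mm/s


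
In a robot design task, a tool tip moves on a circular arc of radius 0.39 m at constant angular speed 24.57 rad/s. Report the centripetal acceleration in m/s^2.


a_c = omega^2 * r = 24.57^2 * 0.39 = 235.4371

235.4371 m/s^2


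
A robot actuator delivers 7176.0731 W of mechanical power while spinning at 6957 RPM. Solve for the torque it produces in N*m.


omega = 6957 * 2*pi/60 = 728.535336 rad/s
tau = P / omega = 7176.0731 / 728.535336 = 9.8500

9.8500 N*m


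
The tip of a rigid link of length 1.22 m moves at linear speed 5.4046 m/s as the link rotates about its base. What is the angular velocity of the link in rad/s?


omega = v / L = 5.4046 / 1.22 = 4.4300

4.4300 rad/s


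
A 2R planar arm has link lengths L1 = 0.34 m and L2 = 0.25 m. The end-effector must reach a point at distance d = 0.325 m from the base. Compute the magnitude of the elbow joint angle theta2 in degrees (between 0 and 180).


cos(th2) = (d^2 - L1^2 - L2^2)/(2*L1*L2) = (0.325^2 - 0.34^2 - 0.25^2)/(2*0.34*0.25) = -0.42632353
th2 = acos(-0.42632353) = 115.2345 deg

115.2345 degrees


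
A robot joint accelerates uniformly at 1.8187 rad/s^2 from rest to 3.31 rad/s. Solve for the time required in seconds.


t = delta_omega / alpha = 3.31 / 1.8187 = 1.8200

1.8200 s


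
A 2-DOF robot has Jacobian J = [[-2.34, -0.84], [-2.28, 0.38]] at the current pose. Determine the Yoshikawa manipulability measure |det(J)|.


det(J) = -2.34*0.38 - (-0.84)*(-2.28) = -2.8044
|det(J)| = 2.8044

2.8044


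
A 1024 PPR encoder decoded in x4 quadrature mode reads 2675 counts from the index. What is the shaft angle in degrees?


angle = counts * 360 / (PPR*4) = 2675 * 360 / 4096 = 235.1074

235.1074 degrees


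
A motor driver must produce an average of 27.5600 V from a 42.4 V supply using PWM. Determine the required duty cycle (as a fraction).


D = V_avg/V_supply = 27.5600/42.4 = 0.6500

0.6500


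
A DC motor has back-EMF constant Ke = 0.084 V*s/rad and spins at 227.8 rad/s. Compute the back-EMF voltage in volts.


V_emf = Ke * omega = 0.084*227.8 = 19.1352

19.1352 V


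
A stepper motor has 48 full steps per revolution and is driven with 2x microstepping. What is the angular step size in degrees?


step = 360/(48*2) = 360/96 = 3.7500

3.7500 degrees


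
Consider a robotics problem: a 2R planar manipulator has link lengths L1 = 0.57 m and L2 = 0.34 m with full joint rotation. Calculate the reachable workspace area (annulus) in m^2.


r_max = L1 + L2 = 0.9100, r_min = |L1 - L2| = 0.2300
A = pi*(r_max^2 - r_min^2) = pi*(0.8281 - 0.0529) = 2.4354

2.4354 m^2


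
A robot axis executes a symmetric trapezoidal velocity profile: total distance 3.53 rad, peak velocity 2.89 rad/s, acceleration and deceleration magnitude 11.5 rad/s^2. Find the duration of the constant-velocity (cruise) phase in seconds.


t_acc = v/a = 0.251304 s, d_acc = v^2/(2a) = 0.363135 rad each
d_cruise = 3.53 - 2*0.363135 = 2.803730 rad
t_cruise = d_cruise/v = 2.803730/2.89 = 0.9701

0.9701 s


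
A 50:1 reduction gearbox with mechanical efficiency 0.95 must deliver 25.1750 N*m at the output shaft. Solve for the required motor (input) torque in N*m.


tau_in = tau_out / (N * eta) = 25.1750 / (50 * 0.95) = 0.5300

0.5300 N*m


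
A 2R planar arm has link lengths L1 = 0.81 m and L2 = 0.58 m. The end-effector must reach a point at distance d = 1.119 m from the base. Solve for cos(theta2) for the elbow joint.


cos(th2) = (d^2 - L1^2 - L2^2)/(2*L1*L2) = (1.119^2 - 0.81^2 - 0.58^2)/(2*0.81*0.58) = 0.2764

0.2764


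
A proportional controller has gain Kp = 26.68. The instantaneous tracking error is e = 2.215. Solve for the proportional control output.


u_P = Kp * e = 26.68 * 2.215 = 59.0962

59.0962


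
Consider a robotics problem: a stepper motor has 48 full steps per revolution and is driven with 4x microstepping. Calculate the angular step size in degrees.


step = 360/(48*4) = 360/192 = 1.8750

1.8750 degrees


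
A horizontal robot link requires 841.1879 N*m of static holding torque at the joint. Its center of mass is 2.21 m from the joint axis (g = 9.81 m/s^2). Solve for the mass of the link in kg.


m = tau / (g*L) = 841.1879 / (9.81 * 2.21) = 38.8000

38.8000 kg


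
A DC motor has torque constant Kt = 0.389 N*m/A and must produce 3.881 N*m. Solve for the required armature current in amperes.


I = tau / Kt = 3.881/0.389 = 9.9769

9.9769 A


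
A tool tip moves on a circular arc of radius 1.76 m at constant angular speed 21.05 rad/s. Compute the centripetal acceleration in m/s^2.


a_c = omega^2 * r = 21.05^2 * 1.76 = 779.8604

779.8604 m/s^2


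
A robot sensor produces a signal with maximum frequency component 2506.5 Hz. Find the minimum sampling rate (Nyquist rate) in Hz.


f_s,min = 2*f_max = 2*2506.5 = 5013.0000

5013.0000 Hz


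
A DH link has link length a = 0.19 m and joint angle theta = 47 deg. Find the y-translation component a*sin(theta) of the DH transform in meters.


a*sin(theta) = 0.19*sin(47 deg) = 0.1390

0.1390 m


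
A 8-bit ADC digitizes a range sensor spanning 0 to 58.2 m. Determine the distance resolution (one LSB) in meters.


res = range / 2^n = 58.2/2^8 = 58.2/256 = 0.2273

0.2273 m


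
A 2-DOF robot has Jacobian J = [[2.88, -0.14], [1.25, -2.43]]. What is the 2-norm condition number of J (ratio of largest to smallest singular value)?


JJ^T eigenvalues: trace(JJ^T) = 15.7814, det(JJ^T) = det(J)^2 = 46.55878756
s_max^2 = (15.7814 + sqrt(62.81743572))/2 = 11.85357256
s_min^2 = (15.7814 - sqrt(62.81743572))/2 = 3.92782744
kappa = s_max/s_min = sqrt(11.85357256/3.92782744) = 1.7372

1.7372


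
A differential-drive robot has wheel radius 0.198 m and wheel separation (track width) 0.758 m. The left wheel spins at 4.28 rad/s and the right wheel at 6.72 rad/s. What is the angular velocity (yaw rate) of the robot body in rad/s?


omega = r*(wR - wL)/L = 0.198*(6.72 - (4.28))/0.758 = 0.6374

0.6374 rad/s


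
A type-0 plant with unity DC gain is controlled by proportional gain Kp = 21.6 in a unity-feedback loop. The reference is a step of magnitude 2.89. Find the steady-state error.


e_ss = R/(1 + Kp) = 2.89/(1 + 21.6) = 2.89/22.6000 = 0.1279

0.1279


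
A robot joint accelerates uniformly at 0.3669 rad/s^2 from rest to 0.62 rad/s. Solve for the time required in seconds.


t = delta_omega / alpha = 0.62 / 0.3669 = 1.6898

1.6898 s


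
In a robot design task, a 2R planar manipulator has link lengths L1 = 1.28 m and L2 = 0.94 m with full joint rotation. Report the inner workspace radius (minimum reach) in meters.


r_min = |L1 - L2| = |1.28 - 0.94| = 0.3400

0.3400 m


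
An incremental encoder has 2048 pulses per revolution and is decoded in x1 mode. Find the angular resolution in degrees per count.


resolution = 360 / (PPR * 1) = 360 / 2048 = 0.1758

0.1758 degrees


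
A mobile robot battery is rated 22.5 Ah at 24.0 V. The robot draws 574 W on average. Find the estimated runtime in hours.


E = 22.5*24.0 = 540.0000 Wh
t = E/P = 540.0000/574 = 0.9408

0.9408 hours


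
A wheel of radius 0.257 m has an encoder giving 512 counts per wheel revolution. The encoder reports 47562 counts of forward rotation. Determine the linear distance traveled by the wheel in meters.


revs = 47562/512 = 92.894531
d = revs * 2*pi*r = 92.894531 * 2*pi*0.257 = 150.0041

150.0041 m


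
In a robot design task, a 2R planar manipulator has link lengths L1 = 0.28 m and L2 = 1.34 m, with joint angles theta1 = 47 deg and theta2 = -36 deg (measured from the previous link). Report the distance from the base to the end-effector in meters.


x = L1*cos(th1) + L2*cos(th1+th2) = 1.506340
y = L1*sin(th1) + L2*sin(th1+th2) = 0.460463
d = sqrt(x^2 + y^2) = sqrt(2.269060 + 0.212026) = 1.5751

1.5751 m


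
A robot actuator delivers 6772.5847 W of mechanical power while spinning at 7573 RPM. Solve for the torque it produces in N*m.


omega = 7573 * 2*pi/60 = 793.042706 rad/s
tau = P / omega = 6772.5847 / 793.042706 = 8.5400

8.5400 N*m


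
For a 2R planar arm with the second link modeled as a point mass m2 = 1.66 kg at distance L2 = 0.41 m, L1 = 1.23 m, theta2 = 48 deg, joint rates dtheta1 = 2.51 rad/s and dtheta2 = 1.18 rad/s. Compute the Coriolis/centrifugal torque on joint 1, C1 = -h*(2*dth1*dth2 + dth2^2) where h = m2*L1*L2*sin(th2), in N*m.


h = m2*L1*L2*sin(th2) = 1.66*1.23*0.41*sin(48 deg) = 0.622115
C1 = -h*(2*2.51*1.18 + 1.18^2) = -0.622115*7.3160 = -4.5514

-4.5514 N*m


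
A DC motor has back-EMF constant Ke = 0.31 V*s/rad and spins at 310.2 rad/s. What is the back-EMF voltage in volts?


V_emf = Ke * omega = 0.31*310.2 = 96.1620

96.1620 V


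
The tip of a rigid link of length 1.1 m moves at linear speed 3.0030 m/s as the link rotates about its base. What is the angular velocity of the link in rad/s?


omega = v / L = 3.0030 / 1.1 = 2.7300

2.7300 rad/s


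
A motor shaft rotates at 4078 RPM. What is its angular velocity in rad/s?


omega = 4078 * 2*pi/60 = 427.0472

427.0472 rad/s


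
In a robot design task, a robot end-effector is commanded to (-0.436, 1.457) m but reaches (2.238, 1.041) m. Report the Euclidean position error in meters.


dx = 2.238 - (-0.436) = 2.6740, dy = 1.041 - (1.457) = -0.4160
err = sqrt(7.150276 + 0.173056) = 2.7062

2.7062 m


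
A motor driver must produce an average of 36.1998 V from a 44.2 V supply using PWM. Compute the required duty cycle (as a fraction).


D = V_avg/V_supply = 36.1998/44.2 = 0.8190

0.8190


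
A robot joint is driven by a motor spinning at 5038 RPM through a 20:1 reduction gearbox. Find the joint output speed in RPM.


omega_joint = omega_motor / N = 5038 / 20 = 251.9000

251.9000 RPM


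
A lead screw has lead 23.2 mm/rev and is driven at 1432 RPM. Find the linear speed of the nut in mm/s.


v = lead * (RPM/60) = 23.2*1432/60 = 553.7067

553.7067 mm/s


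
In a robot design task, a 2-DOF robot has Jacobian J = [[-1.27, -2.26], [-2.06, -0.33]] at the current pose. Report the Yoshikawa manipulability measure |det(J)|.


det(J) = -1.27*-0.33 - (-2.26)*(-2.06) = -4.2365
|det(J)| = 4.2365

4.2365


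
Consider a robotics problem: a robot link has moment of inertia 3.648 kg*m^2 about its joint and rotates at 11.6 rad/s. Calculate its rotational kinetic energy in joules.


KE = (1/2)*I*omega^2 = 0.5*3.648*11.6^2 = 245.4374

245.4374 J


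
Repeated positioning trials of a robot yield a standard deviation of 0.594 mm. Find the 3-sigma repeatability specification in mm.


repeatability = 3*sigma = 3*0.594 = 1.7820

1.7820 mm


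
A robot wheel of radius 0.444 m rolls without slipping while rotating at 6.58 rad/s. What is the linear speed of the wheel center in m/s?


v = omega * r = 6.58 * 0.444 = 2.9215

2.9215 m/s


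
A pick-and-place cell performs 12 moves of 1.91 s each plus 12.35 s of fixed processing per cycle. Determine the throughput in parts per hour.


T_cycle = 12*1.91 + 12.35 = 35.2700 s
rate = 3600/T = 102.0697

102.0697 parts/hour


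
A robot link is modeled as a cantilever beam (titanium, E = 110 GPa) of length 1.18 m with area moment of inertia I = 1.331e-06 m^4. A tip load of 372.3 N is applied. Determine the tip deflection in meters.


delta = F*L^3/(3*E*I) = 372.3*1.18^3/(3*1.100e+11*1.331e-06)
      = 611.7008136/439230 = 0.0014

0.0014 m


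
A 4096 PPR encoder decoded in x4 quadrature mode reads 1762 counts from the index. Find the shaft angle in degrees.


angle = counts * 360 / (PPR*4) = 1762 * 360 / 16384 = 38.7158

38.7158 degrees


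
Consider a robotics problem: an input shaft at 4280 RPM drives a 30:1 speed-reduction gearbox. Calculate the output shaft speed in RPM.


omega_out = omega_in / N = 4280 / 30 = 142.6667

142.6667 RPM


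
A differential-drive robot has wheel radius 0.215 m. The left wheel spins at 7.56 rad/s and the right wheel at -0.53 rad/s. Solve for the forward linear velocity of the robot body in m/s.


v = r*(wR + wL)/2 = 0.215*(-0.53 + 7.56)/2 = 0.7557

0.7557 m/s


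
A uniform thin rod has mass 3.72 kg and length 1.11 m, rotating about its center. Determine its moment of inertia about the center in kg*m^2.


I = (1/12)*m*L^2 = (1/12)*3.72*1.11^2 = 0.3820

0.3820 kg*m^2


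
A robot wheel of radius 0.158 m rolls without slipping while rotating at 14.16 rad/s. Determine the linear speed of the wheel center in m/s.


v = omega * r = 14.16 * 0.158 = 2.2373

2.2373 m/s


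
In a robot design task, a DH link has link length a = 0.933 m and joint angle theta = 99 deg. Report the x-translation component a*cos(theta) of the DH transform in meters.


a*cos(theta) = 0.933*cos(99 deg) = -0.1460

-0.1460 m


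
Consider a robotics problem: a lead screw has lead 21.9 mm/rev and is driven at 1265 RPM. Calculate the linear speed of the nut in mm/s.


v = lead * (RPM/60) = 21.9*1265/60 = 461.7250

461.7250 mm/s


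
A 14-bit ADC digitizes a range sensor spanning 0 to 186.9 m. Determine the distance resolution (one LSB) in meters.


res = range / 2^n = 186.9/2^14 = 186.9/16384 = 0.0114

0.0114 m


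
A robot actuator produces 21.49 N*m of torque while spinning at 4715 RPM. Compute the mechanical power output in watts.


omega = 4715 * 2*pi/60 = 493.753645 rad/s
P = tau * omega = 21.49 * 493.753645 = 10610.7658

10610.7658 W


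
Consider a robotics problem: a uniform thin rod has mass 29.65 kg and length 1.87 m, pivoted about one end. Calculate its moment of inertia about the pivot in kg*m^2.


I = (1/3)*m*L^2 = (1/3)*29.65*1.87^2 = 34.5610

34.5610 kg*m^2


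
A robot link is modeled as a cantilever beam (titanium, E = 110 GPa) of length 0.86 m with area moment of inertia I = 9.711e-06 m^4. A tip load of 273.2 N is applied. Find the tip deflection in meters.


delta = F*L^3/(3*E*I) = 273.2*0.86^3/(3*1.100e+11*9.711e-06)
      = 173.7704992/3204630 = 5.4225e-05

5.4225e-05 m


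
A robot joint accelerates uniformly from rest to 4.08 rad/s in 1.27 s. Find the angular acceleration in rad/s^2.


alpha = delta_omega / t = 4.08 / 1.27 = 3.2126

3.2126 rad/s^2


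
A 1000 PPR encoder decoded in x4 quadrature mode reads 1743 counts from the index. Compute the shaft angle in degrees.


angle = counts * 360 / (PPR*4) = 1743 * 360 / 4000 = 156.8700

156.8700 degrees


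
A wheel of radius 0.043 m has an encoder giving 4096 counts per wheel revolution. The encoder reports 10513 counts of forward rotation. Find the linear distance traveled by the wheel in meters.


revs = 10513/4096 = 2.566650
d = revs * 2*pi*r = 2.566650 * 2*pi*0.043 = 0.6934

0.6934 m


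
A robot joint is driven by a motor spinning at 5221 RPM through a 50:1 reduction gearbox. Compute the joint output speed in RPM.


omega_joint = omega_motor / N = 5221 / 50 = 104.4200

104.4200 RPM


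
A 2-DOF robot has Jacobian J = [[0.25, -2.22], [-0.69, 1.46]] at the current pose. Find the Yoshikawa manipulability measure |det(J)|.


det(J) = 0.25*1.46 - (-2.22)*(-0.69) = -1.1668
|det(J)| = 1.1668

1.1668


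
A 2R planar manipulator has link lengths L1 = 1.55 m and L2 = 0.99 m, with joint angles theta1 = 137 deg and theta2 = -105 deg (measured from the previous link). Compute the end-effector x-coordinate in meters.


x = L1*cos(th1) + L2*cos(th1+th2) = 1.55*cos(137 deg) + 0.99*cos(32 deg) = -0.2940

-0.2940 m


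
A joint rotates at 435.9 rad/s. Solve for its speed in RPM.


RPM = 435.9 * 60/(2*pi) = 4162.5384

4162.5384 RPM


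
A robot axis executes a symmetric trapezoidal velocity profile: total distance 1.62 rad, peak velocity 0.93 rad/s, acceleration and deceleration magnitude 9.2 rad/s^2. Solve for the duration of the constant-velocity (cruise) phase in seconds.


t_acc = v/a = 0.101087 s, d_acc = v^2/(2a) = 0.047005 rad each
d_cruise = 1.62 - 2*0.047005 = 1.525990 rad
t_cruise = d_cruise/v = 1.525990/0.93 = 1.6408

1.6408 s


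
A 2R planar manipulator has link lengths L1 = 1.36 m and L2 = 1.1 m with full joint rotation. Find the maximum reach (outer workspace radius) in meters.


r_max = L1 + L2 = 1.36 + 1.1 = 2.4600

2.4600 m


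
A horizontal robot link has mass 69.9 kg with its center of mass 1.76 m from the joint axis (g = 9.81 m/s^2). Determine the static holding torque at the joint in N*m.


tau = m*g*L = 69.9 * 9.81 * 1.76 = 1206.8654

1206.8654 N*m


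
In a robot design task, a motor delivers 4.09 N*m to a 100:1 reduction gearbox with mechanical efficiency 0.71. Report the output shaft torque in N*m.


tau_out = tau_in * N * eta = 4.09 * 100 * 0.71 = 290.3900

290.3900 N*m


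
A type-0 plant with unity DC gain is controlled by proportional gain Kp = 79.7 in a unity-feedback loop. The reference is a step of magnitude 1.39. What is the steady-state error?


e_ss = R/(1 + Kp) = 1.39/(1 + 79.7) = 1.39/80.7000 = 0.0172

0.0172


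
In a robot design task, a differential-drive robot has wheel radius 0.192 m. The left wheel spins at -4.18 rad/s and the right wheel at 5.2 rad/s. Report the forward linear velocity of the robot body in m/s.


v = r*(wR + wL)/2 = 0.192*(5.2 + -4.18)/2 = 0.0979

0.0979 m/s


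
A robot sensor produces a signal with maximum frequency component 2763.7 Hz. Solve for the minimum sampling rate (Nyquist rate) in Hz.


f_s,min = 2*f_max = 2*2763.7 = 5527.4000

5527.4000 Hz


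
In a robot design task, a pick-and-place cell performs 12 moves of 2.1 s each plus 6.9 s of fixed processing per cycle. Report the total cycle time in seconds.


T = 12*2.1 + 6.9 = 32.1000

32.1000 s


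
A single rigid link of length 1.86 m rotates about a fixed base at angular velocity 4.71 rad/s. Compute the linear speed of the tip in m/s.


v = L*omega = 1.86 * 4.71 = 8.7606

8.7606 m/s


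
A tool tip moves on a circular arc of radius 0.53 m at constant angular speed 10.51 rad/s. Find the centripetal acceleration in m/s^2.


a_c = omega^2 * r = 10.51^2 * 0.53 = 58.5439

58.5439 m/s^2


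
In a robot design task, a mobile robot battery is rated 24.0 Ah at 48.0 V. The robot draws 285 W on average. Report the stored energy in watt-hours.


E = capacity * V = 24.0*48.0 = 1152.0000

1152.0000 Wh


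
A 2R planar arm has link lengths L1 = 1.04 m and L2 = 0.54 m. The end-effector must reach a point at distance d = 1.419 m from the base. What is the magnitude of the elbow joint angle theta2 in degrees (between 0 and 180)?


cos(th2) = (d^2 - L1^2 - L2^2)/(2*L1*L2) = (1.419^2 - 1.04^2 - 0.54^2)/(2*1.04*0.54) = 0.57012197
th2 = acos(0.57012197) = 55.2413 deg

55.2413 degrees


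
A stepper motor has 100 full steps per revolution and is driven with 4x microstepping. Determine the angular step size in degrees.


step = 360/(100*4) = 360/400 = 0.9000

0.9000 degrees


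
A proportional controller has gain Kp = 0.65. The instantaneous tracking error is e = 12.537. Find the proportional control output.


u_P = Kp * e = 0.65 * 12.537 = 8.1491

8.1491


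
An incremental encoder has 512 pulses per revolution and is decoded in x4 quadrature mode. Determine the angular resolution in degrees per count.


resolution = 360 / (PPR * 4) = 360 / 2048 = 0.1758

0.1758 degrees


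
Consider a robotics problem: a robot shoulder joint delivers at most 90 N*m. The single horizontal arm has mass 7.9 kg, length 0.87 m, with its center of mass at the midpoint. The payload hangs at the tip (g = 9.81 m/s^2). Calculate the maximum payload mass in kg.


tau_arm = m_arm*g*(L/2) = 7.9*9.81*0.87/2 = 33.7121 N*m
tau_payload = tau_max - tau_arm = 90 - 33.7121 = 56.2879
m_payload = tau_payload / (g*L) = 56.2879 / (9.81*0.87) = 6.5952

6.5952 kg


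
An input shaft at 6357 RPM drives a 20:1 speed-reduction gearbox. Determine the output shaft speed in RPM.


omega_out = omega_in / N = 6357 / 20 = 317.8500

317.8500 RPM


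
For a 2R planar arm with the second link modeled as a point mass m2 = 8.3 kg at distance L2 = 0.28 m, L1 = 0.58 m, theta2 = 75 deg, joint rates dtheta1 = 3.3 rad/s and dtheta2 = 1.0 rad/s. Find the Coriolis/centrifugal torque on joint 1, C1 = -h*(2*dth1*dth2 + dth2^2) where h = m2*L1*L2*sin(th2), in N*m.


h = m2*L1*L2*sin(th2) = 8.3*0.58*0.28*sin(75 deg) = 1.301991
C1 = -h*(2*3.3*1.0 + 1.0^2) = -1.301991*7.6000 = -9.8951

-9.8951 N*m


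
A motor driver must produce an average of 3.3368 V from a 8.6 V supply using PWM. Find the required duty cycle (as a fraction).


D = V_avg/V_supply = 3.3368/8.6 = 0.3880

0.3880


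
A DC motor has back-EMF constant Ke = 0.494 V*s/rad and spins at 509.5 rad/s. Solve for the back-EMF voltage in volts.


V_emf = Ke * omega = 0.494*509.5 = 251.6930

251.6930 V


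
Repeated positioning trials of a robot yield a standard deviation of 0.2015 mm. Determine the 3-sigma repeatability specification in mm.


repeatability = 3*sigma = 3*0.2015 = 0.6045

0.6045 mm


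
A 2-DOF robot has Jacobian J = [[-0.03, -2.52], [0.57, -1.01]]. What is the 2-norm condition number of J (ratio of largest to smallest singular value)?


JJ^T eigenvalues: trace(JJ^T) = 7.6963, det(JJ^T) = det(J)^2 = 2.15120889
s_max^2 = (7.6963 + sqrt(50.62819813))/2 = 7.40582474
s_min^2 = (7.6963 - sqrt(50.62819813))/2 = 0.29047526
kappa = s_max/s_min = sqrt(7.40582474/0.29047526) = 5.0493

5.0493


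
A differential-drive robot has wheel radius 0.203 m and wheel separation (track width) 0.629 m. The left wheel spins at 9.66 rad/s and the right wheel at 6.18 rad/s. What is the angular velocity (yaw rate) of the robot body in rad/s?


omega = r*(wR - wL)/L = 0.203*(6.18 - (9.66))/0.629 = -1.1231

-1.1231 rad/s


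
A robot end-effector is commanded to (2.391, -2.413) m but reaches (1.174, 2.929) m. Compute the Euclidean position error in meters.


dx = 1.174 - (2.391) = -1.2170, dy = 2.929 - (-2.413) = 5.3420
err = sqrt(1.481089 + 28.536964) = 5.4789

5.4789 m


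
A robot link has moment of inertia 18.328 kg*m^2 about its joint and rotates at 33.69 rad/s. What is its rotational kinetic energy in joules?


KE = (1/2)*I*omega^2 = 0.5*18.328*33.69^2 = 10401.2875

10401.2875 J
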